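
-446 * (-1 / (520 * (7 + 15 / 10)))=223 / 2210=0.10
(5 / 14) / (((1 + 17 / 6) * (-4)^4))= 15 / 41216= 0.00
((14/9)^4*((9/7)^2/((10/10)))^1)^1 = 784/81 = 9.68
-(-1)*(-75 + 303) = 228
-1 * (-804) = 804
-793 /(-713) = 793 /713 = 1.11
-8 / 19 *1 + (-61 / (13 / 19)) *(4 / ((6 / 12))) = -176272 / 247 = -713.65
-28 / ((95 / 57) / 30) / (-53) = 504 / 53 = 9.51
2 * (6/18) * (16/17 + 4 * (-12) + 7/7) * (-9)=276.35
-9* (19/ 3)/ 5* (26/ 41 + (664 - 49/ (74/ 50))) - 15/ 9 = -32772040/ 4551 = -7201.06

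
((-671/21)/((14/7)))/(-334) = 671/14028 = 0.05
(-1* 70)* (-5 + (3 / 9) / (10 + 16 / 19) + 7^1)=-43925 / 309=-142.15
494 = 494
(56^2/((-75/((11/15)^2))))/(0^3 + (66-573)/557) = 211356992/8555625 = 24.70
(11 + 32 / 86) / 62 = 489 / 2666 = 0.18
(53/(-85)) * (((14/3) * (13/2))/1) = -4823/255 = -18.91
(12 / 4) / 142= 3 / 142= 0.02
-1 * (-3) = 3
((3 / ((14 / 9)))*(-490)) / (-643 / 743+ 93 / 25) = -17553375 / 53024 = -331.05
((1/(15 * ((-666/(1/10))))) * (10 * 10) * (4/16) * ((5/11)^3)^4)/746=-244140625/9355705205859328536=-0.00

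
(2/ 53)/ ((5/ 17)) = 34/ 265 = 0.13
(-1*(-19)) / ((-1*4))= -19 / 4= -4.75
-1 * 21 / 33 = -7 / 11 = -0.64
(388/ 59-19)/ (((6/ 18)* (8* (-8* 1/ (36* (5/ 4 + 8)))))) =732267/ 3776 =193.93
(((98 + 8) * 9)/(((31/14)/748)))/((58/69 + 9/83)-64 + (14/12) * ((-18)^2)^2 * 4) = 57214379376/86962051973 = 0.66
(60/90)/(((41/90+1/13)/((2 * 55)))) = 85800/623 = 137.72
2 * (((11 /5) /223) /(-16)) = -11 /8920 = -0.00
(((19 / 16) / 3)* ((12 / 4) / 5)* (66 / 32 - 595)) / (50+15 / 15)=-180253 / 65280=-2.76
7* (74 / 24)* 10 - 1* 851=-3811 / 6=-635.17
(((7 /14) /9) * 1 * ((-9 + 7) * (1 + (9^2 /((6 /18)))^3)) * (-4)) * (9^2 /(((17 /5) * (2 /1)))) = 1291401720 /17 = 75964807.06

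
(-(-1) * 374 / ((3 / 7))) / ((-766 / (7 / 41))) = -9163 / 47109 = -0.19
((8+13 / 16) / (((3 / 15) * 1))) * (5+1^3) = 2115 / 8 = 264.38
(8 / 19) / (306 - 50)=1 / 608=0.00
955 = 955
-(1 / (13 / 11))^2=-121 / 169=-0.72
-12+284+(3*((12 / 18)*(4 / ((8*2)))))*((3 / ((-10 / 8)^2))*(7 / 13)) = 88568 / 325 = 272.52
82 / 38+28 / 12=256 / 57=4.49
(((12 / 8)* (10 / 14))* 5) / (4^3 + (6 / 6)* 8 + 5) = 75 / 1078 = 0.07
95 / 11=8.64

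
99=99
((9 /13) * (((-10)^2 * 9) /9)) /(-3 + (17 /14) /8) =-100800 /4147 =-24.31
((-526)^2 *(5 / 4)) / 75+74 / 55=761081 / 165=4612.61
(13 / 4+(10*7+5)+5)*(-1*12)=-999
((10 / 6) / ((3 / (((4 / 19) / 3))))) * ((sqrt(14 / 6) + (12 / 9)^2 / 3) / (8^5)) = 5 / 7091712 + 5 * sqrt(21) / 12607488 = 0.00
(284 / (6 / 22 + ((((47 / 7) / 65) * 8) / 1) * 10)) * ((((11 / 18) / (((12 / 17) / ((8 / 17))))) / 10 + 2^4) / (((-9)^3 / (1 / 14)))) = -43972643 / 840956175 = -0.05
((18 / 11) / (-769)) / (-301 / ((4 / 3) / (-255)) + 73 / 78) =-2808 / 75965888779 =-0.00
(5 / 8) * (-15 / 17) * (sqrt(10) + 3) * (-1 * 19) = 4275 / 136 + 1425 * sqrt(10) / 136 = 64.57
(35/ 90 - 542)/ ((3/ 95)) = -926155/ 54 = -17151.02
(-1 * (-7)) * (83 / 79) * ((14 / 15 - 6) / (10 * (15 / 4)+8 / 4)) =-88312 / 93615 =-0.94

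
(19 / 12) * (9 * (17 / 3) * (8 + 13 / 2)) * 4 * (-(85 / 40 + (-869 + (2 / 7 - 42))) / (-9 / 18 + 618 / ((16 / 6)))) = 476602327 / 25900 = 18401.63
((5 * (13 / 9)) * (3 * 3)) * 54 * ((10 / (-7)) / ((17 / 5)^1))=-175500 / 119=-1474.79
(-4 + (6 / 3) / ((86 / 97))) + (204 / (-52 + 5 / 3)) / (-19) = -188859 / 123367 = -1.53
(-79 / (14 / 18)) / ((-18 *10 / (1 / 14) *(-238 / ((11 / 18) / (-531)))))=869 / 4458615840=0.00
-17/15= -1.13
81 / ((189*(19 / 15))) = 0.34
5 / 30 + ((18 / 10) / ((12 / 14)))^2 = 1373 / 300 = 4.58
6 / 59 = 0.10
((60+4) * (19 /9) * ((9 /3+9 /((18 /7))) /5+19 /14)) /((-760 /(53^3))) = -36921496 /525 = -70326.66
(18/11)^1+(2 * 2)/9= 206/99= 2.08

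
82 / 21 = 3.90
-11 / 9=-1.22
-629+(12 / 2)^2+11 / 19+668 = 1436 / 19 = 75.58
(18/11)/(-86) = -9/473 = -0.02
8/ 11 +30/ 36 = 1.56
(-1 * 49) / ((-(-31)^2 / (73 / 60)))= 3577 / 57660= 0.06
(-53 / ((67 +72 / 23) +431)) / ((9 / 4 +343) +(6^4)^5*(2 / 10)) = -530 / 3664424537407457229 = -0.00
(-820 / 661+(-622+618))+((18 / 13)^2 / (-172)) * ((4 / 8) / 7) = -352473973 / 67248818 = -5.24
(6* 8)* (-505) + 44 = -24196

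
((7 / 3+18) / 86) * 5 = 305 / 258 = 1.18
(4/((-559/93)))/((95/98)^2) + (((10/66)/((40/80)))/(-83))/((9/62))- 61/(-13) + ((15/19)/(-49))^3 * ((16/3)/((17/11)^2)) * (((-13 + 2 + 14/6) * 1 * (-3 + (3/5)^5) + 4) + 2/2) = 318043455600763228579/80340262048801529775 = 3.96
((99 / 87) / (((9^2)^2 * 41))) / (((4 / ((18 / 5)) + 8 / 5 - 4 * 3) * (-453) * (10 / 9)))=1 / 1105242084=0.00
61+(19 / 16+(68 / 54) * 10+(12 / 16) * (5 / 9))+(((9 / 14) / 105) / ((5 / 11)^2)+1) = 76.23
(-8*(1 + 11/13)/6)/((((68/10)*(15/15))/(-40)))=3200/221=14.48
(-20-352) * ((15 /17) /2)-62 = -3844 /17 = -226.12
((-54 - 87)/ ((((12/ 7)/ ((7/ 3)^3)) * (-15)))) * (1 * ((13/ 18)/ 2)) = 1467011/ 58320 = 25.15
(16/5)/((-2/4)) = -32/5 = -6.40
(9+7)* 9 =144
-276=-276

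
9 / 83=0.11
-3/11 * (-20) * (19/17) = 1140/187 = 6.10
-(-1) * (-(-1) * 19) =19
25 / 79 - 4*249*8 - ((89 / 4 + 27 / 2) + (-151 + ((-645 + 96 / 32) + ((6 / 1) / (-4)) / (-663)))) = -7210.44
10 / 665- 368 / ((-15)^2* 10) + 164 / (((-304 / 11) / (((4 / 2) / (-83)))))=-137227 / 24837750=-0.01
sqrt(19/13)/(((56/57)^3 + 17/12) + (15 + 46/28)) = 5185404* sqrt(247)/1281321275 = 0.06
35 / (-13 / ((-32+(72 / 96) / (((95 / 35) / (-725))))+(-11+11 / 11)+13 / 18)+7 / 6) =6940878 / 242033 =28.68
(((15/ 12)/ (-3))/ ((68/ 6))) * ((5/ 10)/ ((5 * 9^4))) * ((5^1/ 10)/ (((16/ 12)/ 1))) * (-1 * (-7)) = -7/ 4758912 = -0.00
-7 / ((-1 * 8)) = 7 / 8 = 0.88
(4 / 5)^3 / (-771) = -0.00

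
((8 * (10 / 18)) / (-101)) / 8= -5 / 909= -0.01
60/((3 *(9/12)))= 80/3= 26.67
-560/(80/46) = -322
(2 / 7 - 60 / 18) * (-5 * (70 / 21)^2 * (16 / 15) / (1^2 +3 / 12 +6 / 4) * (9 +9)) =819200 / 693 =1182.11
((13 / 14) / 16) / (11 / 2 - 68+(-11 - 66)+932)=13 / 177520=0.00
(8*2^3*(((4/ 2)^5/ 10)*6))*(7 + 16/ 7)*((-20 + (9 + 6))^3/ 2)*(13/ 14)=-32448000/ 49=-662204.08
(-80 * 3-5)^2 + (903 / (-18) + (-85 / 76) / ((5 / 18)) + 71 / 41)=140155823 / 2337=59972.54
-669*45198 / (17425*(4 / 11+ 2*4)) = -166306041 / 801550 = -207.48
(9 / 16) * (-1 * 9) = -5.06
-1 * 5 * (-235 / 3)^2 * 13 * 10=-35896250 / 9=-3988472.22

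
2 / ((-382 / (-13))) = 13 / 191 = 0.07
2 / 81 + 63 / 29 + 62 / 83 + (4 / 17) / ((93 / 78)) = 322775095 / 102747609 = 3.14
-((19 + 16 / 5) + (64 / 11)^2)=-33911 / 605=-56.05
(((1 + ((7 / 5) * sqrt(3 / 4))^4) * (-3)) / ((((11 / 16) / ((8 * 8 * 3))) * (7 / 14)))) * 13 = -473376384 / 6875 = -68854.75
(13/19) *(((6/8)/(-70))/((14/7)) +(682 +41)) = 5263401/10640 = 494.68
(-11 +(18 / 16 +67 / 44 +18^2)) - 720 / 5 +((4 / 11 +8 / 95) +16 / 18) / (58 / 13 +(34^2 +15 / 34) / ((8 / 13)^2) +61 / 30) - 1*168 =3.65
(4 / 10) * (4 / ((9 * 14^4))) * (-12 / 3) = -0.00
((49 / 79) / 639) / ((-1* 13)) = -49 / 656253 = -0.00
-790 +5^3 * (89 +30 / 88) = 456615 / 44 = 10377.61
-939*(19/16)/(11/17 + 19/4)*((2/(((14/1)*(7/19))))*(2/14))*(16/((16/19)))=-109490217/503524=-217.45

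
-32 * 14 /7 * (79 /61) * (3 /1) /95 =-15168 /5795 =-2.62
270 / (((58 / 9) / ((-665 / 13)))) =-807975 / 377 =-2143.17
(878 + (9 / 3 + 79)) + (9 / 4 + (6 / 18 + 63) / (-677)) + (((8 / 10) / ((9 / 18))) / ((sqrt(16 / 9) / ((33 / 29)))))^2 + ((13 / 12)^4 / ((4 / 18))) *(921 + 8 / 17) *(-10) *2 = -31573136401311353 / 278757187200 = -113263.94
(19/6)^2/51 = 361/1836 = 0.20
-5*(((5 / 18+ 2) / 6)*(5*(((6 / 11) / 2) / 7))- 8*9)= 996895 / 2772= 359.63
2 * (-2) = -4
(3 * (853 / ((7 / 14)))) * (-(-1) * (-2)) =-10236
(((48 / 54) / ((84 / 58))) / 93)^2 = 13456 / 308950929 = 0.00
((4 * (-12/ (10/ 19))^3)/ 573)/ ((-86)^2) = -493848/ 44144875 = -0.01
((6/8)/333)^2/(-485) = -1/95610960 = -0.00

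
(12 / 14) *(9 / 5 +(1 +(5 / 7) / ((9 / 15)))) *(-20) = -3352 / 49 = -68.41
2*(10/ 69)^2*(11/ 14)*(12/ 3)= 4400/ 33327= 0.13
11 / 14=0.79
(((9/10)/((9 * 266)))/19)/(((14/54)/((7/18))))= 3/101080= 0.00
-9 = -9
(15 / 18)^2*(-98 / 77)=-175 / 198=-0.88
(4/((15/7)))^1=28/15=1.87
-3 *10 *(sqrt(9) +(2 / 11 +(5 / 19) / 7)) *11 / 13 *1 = -141300 / 1729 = -81.72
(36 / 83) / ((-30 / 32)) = -192 / 415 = -0.46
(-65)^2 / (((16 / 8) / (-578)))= -1221025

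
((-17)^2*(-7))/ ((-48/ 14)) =14161/ 24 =590.04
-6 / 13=-0.46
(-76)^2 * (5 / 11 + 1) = 92416 / 11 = 8401.45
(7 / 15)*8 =56 / 15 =3.73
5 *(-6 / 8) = -15 / 4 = -3.75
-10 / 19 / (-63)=10 / 1197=0.01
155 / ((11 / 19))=2945 / 11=267.73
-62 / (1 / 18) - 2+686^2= 469478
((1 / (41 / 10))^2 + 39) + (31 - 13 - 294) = -398297 / 1681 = -236.94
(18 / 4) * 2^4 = 72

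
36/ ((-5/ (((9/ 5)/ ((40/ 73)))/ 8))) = -5913/ 2000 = -2.96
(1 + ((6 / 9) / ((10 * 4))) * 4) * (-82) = -1312 / 15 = -87.47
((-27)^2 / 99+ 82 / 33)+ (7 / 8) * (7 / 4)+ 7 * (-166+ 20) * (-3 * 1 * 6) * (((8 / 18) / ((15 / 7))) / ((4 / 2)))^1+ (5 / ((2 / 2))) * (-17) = 3228039 / 1760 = 1834.11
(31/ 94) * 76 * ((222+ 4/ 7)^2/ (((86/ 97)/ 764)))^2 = 9529833175293742722055808/ 208654103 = 45672876968509661.76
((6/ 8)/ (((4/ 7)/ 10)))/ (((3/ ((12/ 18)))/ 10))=175/ 6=29.17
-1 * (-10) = 10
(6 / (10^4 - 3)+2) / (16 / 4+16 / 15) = 75000 / 189943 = 0.39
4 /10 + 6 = 32 /5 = 6.40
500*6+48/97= 291048/97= 3000.49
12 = 12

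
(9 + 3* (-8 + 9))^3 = 1728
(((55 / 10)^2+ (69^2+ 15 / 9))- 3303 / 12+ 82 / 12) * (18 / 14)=81441 / 14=5817.21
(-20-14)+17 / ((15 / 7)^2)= -6817 / 225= -30.30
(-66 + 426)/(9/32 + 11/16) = 371.61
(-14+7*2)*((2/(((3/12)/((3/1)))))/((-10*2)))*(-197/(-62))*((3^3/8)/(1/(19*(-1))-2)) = 0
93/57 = 31/19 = 1.63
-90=-90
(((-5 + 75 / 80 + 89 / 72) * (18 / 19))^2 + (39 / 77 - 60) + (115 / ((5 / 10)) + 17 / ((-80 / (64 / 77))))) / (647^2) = 0.00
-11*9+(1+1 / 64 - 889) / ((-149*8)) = -7495681 / 76288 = -98.26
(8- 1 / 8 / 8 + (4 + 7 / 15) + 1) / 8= 12913 / 7680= 1.68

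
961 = 961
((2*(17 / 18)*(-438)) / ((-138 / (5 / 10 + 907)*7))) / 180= 150161 / 34776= 4.32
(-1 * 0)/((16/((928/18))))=0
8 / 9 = 0.89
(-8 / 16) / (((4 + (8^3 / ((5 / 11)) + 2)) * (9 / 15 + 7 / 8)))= -50 / 167029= -0.00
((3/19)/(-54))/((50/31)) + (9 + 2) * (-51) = -9593131/17100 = -561.00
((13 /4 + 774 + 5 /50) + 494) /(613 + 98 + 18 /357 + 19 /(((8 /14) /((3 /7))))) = 3025813 /1726215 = 1.75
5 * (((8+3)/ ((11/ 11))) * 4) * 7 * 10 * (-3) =-46200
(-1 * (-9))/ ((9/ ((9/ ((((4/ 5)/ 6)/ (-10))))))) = -675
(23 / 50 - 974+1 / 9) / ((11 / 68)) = -6017.56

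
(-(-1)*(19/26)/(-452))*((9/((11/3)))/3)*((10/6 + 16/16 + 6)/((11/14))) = -399/27346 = -0.01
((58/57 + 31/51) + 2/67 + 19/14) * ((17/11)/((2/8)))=1825346/98021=18.62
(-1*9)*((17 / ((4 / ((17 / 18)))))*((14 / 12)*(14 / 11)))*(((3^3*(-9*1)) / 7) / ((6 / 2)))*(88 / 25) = 54621 / 25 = 2184.84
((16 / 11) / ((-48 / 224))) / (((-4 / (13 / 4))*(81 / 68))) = 12376 / 2673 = 4.63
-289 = -289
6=6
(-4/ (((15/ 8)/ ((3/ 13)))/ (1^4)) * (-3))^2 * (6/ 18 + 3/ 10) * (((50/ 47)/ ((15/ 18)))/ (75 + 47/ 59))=2582784/ 111003425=0.02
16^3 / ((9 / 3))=4096 / 3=1365.33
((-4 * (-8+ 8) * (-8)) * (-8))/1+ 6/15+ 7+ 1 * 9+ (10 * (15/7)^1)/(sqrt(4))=949/35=27.11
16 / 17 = 0.94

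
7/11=0.64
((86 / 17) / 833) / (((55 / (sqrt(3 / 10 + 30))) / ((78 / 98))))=1677*sqrt(3030) / 190819475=0.00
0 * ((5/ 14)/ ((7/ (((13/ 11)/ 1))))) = 0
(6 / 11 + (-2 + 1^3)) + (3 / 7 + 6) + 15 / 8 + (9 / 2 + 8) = 12535 / 616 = 20.35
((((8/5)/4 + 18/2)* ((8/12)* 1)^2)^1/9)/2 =94/405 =0.23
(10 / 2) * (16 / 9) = 80 / 9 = 8.89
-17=-17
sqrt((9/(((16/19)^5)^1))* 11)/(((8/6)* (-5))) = -3249* sqrt(209)/20480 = -2.29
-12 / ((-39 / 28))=112 / 13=8.62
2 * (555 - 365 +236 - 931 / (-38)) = 901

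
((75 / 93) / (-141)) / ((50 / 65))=-65 / 8742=-0.01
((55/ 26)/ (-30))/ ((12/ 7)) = -77/ 1872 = -0.04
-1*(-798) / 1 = 798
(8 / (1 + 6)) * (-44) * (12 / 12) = -352 / 7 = -50.29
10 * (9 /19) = 90 /19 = 4.74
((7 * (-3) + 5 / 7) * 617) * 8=-700912 / 7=-100130.29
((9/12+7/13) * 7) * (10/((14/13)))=335/4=83.75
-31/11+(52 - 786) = -8105/11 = -736.82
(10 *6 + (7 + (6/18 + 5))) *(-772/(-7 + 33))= -2147.74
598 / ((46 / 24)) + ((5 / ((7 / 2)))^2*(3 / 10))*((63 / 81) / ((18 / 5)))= 58993 / 189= 312.13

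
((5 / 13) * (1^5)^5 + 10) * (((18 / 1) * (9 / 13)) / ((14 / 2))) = 21870 / 1183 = 18.49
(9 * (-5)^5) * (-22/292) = 309375/146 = 2119.01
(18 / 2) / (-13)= -9 / 13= -0.69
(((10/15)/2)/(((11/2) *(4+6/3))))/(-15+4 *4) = 1/99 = 0.01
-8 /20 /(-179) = 2 /895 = 0.00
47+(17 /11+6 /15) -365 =-316.05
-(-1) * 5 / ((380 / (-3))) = -3 / 76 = -0.04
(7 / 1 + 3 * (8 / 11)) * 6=606 / 11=55.09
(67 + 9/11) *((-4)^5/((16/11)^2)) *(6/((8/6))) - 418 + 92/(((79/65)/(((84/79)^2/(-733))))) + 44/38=-1017108051423084/6866554153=-148124.96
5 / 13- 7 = -6.62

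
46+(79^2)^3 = 243087455567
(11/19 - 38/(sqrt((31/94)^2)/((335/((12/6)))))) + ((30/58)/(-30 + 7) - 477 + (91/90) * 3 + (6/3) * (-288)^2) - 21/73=146113.98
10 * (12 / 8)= 15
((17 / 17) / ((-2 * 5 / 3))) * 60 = -18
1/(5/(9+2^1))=11/5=2.20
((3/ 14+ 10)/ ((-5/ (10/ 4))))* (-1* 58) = 4147/ 14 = 296.21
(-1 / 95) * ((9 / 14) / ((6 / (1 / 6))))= -1 / 5320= -0.00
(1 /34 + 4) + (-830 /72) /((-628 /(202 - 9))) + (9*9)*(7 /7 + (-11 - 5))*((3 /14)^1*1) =-680080519 /2690352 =-252.78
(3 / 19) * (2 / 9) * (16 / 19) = 32 / 1083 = 0.03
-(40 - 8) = -32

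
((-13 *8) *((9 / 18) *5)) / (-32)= 65 / 8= 8.12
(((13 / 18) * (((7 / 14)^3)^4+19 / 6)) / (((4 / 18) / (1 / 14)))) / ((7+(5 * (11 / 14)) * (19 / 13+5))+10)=6576635 / 379158528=0.02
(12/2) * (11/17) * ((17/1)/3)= 22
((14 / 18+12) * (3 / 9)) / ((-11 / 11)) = -115 / 27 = -4.26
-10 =-10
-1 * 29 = -29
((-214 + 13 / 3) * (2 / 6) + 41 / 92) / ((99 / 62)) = -1782469 / 40986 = -43.49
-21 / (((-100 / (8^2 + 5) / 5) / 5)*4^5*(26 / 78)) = 4347 / 4096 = 1.06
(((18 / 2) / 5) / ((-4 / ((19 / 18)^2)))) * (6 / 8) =-361 / 960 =-0.38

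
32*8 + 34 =290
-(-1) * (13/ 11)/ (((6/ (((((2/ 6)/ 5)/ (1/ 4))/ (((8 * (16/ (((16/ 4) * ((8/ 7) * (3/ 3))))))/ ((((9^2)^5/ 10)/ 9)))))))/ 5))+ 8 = 363389.41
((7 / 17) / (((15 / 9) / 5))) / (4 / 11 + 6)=33 / 170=0.19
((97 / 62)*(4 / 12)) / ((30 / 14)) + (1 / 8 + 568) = 6342991 / 11160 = 568.37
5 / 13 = 0.38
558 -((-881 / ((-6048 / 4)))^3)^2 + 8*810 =7037.96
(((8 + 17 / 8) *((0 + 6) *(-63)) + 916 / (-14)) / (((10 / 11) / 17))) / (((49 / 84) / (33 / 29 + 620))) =-220285282107 / 2842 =-77510655.21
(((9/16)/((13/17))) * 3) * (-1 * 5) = -2295/208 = -11.03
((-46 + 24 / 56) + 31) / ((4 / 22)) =-80.14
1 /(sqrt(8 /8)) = 1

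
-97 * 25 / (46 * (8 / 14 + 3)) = -14.76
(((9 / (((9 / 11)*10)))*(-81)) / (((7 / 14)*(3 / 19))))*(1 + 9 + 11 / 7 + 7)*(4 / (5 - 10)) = 586872 / 35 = 16767.77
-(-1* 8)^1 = 8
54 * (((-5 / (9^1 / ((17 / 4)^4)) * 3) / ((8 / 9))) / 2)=-33826005 / 2048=-16516.60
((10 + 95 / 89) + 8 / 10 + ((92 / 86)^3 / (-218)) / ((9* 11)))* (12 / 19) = 7.50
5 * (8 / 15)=8 / 3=2.67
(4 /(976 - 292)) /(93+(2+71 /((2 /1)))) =2 /44631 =0.00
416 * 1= 416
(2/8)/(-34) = -1/136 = -0.01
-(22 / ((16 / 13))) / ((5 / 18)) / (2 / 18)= -11583 / 20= -579.15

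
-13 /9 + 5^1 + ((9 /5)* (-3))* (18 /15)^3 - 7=-71863 /5625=-12.78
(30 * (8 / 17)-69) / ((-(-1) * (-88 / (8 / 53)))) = 933 / 9911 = 0.09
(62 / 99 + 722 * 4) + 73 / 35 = 10016317 / 3465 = 2890.71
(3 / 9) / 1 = 1 / 3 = 0.33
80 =80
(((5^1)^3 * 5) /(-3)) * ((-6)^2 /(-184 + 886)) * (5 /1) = -6250 /117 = -53.42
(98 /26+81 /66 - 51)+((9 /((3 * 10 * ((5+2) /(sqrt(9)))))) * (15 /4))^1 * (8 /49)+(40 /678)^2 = -517694690609 /11273520258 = -45.92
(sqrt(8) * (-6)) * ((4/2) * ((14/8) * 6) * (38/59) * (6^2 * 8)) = -2757888 * sqrt(2)/59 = -66105.81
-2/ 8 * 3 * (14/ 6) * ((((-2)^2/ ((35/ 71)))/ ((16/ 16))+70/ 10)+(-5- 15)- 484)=17111/ 20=855.55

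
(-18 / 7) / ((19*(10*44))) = -9 / 29260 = -0.00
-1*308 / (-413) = 44 / 59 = 0.75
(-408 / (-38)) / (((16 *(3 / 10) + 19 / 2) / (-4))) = -3.00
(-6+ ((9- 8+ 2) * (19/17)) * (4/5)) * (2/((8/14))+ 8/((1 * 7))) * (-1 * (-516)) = -945828/119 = -7948.13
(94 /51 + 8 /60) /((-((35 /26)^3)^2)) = -7413978624 /22321796875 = -0.33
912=912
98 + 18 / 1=116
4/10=2/5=0.40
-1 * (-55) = 55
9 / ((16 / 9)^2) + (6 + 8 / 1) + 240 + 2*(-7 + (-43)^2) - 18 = 1004249 / 256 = 3922.85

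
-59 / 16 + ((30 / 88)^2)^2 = -13770479 / 3748096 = -3.67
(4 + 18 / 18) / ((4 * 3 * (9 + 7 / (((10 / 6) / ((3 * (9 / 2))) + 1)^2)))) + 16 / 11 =3369001 / 2271456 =1.48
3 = 3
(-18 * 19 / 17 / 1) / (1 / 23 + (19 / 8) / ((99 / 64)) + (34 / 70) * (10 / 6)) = -2725569 / 323578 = -8.42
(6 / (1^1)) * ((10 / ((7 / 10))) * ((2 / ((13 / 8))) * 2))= 19200 / 91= 210.99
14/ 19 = 0.74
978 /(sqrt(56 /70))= 489 * sqrt(5)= 1093.44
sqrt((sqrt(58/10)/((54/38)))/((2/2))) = 3625^(1/4) * sqrt(57)/45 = 1.30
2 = 2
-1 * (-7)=7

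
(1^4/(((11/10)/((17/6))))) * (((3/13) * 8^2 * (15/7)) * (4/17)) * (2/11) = 38400/11011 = 3.49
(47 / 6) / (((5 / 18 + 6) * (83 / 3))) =423 / 9379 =0.05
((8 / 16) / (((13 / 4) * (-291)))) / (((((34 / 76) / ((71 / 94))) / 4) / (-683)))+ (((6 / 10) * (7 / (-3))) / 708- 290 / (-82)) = 873486488687 / 146234210460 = 5.97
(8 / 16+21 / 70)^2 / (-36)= -4 / 225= -0.02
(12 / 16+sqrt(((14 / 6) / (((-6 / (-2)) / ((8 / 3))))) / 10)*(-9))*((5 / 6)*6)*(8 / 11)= 30 / 11 - 16*sqrt(105) / 11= -12.18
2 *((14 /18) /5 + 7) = 644 /45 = 14.31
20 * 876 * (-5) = -87600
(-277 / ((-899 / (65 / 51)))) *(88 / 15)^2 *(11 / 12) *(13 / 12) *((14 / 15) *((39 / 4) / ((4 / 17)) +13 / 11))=297419233111 / 557065350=533.90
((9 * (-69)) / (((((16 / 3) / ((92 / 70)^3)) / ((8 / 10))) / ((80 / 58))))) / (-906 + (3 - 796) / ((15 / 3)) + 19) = 90668484 / 325018225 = 0.28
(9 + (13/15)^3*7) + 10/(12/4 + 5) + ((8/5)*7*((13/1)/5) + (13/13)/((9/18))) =620011/13500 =45.93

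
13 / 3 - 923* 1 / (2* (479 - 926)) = 1599 / 298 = 5.37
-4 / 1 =-4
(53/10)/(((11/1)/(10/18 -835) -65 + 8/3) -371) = -119409/9763297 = -0.01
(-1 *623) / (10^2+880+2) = -623 / 982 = -0.63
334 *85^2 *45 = 108591750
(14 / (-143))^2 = 196 / 20449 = 0.01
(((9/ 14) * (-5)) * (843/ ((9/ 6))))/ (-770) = 2529/ 1078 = 2.35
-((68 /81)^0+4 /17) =-21 /17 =-1.24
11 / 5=2.20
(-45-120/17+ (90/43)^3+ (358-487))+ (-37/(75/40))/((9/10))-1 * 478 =-24517051004/36493713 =-671.82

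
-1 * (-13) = 13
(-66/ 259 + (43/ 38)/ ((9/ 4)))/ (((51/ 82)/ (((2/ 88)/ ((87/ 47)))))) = 10586938/ 2161613223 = 0.00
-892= -892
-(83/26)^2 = -6889/676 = -10.19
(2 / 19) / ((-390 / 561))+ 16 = 19573 / 1235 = 15.85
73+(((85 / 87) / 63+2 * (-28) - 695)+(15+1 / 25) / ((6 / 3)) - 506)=-1176.46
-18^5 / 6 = -314928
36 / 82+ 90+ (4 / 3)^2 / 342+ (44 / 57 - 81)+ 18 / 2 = 1212520 / 63099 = 19.22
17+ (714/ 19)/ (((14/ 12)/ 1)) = 935/ 19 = 49.21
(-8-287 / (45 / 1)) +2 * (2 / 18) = -637 / 45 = -14.16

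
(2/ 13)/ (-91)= -2/ 1183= -0.00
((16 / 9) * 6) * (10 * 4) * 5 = 6400 / 3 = 2133.33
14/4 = 7/2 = 3.50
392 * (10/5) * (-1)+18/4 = -1559/2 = -779.50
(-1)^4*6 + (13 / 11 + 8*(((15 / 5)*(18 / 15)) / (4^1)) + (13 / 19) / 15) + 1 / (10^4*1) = 90460627 / 6270000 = 14.43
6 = 6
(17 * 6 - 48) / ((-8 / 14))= -189 / 2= -94.50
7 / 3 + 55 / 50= 103 / 30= 3.43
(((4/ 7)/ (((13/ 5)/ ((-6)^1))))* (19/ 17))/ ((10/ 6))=-1368/ 1547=-0.88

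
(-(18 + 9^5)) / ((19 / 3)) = -177201 / 19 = -9326.37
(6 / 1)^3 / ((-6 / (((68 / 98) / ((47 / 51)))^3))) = -15.37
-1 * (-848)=848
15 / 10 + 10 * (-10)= -197 / 2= -98.50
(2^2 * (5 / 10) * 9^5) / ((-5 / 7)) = -826686 / 5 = -165337.20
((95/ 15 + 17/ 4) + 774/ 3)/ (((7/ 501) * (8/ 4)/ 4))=538241/ 14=38445.79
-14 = -14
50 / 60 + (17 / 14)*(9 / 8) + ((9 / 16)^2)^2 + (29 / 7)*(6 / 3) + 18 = 39340597 / 1376256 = 28.59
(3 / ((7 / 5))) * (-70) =-150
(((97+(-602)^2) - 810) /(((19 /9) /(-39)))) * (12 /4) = -20045295.95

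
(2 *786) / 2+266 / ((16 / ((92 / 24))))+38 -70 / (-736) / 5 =887.75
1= 1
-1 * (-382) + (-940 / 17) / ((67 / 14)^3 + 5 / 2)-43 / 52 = 103521596491 / 271938732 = 380.68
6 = 6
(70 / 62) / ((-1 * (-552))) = 0.00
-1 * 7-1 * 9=-16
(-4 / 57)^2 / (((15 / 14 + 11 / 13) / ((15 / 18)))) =7280 / 3401703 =0.00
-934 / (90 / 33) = -5137 / 15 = -342.47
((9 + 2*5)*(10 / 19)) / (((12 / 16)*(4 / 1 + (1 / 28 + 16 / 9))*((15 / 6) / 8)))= 10752 / 1465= 7.34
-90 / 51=-30 / 17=-1.76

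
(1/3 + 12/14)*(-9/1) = -75/7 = -10.71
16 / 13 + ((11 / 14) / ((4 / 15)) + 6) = 7409 / 728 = 10.18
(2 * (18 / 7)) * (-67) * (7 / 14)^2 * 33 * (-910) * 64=165559680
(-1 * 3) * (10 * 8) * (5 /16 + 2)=-555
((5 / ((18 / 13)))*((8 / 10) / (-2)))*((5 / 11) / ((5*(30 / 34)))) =-221 / 1485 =-0.15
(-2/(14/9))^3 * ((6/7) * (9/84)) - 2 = -73789/33614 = -2.20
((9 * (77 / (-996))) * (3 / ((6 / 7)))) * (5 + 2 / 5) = -43659 / 3320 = -13.15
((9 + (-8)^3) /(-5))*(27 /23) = 13581 /115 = 118.10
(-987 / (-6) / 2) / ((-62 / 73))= -24017 / 248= -96.84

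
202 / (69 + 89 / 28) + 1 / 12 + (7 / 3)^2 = 605795 / 72756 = 8.33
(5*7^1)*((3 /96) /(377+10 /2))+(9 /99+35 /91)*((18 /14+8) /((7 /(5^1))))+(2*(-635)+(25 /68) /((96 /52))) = -425624730955 /336025536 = -1266.64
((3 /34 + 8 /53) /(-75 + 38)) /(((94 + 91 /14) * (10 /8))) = -1724 /33503685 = -0.00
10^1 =10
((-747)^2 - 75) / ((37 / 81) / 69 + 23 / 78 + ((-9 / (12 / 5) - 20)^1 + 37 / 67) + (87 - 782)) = -777.18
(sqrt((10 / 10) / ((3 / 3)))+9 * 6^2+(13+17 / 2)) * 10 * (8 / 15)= 1848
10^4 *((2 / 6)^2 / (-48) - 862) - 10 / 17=-3956590895 / 459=-8620023.74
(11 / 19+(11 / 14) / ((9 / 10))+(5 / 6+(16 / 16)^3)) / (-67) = -7865 / 160398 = -0.05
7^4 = 2401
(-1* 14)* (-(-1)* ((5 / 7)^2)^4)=-0.95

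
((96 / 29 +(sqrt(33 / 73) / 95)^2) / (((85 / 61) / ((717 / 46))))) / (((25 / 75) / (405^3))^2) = 878940550591663011937907625 / 597633334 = 1470702018424666740.46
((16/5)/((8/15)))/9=2/3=0.67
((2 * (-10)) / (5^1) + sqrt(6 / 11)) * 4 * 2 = -32 + 8 * sqrt(66) / 11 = -26.09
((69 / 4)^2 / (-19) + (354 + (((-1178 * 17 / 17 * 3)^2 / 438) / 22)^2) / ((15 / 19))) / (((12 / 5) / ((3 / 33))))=2085921366718315 / 25874895552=80615.64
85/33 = 2.58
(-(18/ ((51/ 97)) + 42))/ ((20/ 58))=-18792/ 85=-221.08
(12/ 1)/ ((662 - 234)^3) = 3/ 19600688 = 0.00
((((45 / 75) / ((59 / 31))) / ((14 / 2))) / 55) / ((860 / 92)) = 2139 / 24418625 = 0.00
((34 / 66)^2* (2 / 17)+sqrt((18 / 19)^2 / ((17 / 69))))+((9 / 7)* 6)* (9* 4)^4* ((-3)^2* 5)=18* sqrt(1173) / 323+4444717432558 / 7623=583066699.08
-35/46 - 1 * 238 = -238.76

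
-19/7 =-2.71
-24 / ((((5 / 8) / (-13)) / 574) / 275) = 78798720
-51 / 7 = -7.29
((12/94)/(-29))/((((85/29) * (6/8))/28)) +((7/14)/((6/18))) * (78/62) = 453527/247690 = 1.83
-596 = -596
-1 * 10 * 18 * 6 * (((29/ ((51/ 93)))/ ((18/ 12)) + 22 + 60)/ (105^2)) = -9568/ 833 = -11.49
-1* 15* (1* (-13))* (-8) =-1560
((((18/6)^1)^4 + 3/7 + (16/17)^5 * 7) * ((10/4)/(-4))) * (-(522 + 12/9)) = 28324.80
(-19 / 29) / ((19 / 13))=-13 / 29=-0.45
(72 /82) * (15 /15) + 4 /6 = 190 /123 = 1.54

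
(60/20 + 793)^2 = 633616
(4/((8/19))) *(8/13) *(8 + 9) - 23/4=4869/52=93.63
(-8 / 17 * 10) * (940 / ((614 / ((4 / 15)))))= -30080 / 15657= -1.92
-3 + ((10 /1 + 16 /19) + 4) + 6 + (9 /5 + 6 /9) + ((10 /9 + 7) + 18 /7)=185483 /5985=30.99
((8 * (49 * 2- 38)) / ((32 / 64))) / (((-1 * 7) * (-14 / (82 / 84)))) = 3280 / 343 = 9.56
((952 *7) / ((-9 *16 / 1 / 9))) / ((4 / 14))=-5831 / 4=-1457.75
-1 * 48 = -48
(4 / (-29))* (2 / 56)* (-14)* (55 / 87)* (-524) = -57640 / 2523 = -22.85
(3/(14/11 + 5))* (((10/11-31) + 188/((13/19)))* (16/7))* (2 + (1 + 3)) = 1604.85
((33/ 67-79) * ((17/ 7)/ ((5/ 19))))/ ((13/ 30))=-10193880/ 6097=-1671.95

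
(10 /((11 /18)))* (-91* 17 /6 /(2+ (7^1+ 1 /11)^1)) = -464.10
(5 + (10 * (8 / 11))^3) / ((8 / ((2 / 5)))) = 103731 / 5324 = 19.48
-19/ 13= -1.46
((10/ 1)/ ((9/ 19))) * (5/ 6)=475/ 27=17.59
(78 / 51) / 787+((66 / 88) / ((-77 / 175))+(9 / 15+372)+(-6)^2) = 1197653663 / 2943380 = 406.90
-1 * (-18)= 18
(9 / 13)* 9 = 81 / 13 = 6.23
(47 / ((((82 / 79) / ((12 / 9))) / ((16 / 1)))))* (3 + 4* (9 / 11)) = 2732768 / 451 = 6059.35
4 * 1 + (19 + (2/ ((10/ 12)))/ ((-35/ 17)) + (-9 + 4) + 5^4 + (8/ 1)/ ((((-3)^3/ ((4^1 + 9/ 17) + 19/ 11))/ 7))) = 61738081/ 98175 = 628.86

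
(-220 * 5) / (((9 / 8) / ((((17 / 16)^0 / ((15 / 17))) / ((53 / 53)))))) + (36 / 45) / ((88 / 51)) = -3289823 / 2970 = -1107.68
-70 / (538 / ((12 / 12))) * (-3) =105 / 269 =0.39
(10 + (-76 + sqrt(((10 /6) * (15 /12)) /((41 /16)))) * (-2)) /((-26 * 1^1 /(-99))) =8019 /13 - 330 * sqrt(123) /533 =609.98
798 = 798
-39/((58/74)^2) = -53391/841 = -63.49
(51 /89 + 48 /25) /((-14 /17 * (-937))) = 94299 /29187550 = 0.00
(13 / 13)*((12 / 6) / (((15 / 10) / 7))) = 28 / 3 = 9.33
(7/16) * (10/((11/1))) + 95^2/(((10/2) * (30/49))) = 778421/264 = 2948.56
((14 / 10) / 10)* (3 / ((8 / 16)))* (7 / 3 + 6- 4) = 3.64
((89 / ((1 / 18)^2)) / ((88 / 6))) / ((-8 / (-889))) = 19226403 / 88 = 218481.85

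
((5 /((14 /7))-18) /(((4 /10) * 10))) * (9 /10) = -279 /80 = -3.49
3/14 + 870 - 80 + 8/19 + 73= 229727/266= 863.64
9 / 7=1.29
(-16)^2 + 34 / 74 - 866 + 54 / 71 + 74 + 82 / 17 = -23667325 / 44659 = -529.96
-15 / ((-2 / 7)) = 105 / 2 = 52.50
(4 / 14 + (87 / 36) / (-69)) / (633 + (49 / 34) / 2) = 24701 / 62441757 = 0.00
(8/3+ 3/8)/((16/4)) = 73/96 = 0.76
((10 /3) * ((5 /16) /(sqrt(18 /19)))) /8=25 * sqrt(38) /1152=0.13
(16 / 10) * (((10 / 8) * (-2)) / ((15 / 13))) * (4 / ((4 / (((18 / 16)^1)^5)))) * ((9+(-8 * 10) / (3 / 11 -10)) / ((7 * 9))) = -52398333 / 30679040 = -1.71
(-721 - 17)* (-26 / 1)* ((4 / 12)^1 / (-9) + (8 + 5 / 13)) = 480520 / 3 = 160173.33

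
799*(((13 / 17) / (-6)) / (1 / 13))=-7943 / 6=-1323.83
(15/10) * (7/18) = 7/12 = 0.58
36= 36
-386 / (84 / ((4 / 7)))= -2.63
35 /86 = 0.41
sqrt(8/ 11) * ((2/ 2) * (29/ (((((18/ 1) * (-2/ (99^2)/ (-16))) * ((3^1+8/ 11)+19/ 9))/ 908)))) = 1032319728 * sqrt(22)/ 289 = 16754355.44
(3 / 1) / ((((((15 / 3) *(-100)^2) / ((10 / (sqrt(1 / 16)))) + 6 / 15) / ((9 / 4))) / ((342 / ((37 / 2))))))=7695 / 77108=0.10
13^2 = 169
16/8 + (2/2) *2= 4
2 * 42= 84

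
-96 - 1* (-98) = 2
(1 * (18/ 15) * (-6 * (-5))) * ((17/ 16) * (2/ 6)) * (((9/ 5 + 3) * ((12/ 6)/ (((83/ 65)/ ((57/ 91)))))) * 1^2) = 34884/ 581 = 60.04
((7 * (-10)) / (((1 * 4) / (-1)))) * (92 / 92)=35 / 2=17.50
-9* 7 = -63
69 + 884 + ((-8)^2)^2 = 5049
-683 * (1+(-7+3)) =2049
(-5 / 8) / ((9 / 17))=-85 / 72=-1.18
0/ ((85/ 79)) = 0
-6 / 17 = -0.35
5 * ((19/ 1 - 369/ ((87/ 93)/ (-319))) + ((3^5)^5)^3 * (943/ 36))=318664211563164622055478891688661523905/ 4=79666052890791155513869720000000000000.00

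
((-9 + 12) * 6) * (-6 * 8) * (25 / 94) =-10800 / 47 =-229.79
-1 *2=-2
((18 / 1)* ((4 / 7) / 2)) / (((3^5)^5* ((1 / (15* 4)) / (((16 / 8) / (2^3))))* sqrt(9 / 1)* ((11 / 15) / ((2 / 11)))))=200 / 26579757488823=0.00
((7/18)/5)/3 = 7/270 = 0.03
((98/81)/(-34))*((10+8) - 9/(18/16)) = -0.36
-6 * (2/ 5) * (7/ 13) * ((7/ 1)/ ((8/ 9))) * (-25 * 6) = 19845/ 13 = 1526.54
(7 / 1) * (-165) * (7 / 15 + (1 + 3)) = -5159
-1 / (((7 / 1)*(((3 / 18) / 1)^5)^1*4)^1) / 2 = -972 / 7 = -138.86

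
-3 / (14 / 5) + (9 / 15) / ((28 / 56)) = 9 / 70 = 0.13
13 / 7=1.86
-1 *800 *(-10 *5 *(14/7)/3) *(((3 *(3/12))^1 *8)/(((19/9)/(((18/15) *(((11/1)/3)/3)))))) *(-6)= -12672000/19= -666947.37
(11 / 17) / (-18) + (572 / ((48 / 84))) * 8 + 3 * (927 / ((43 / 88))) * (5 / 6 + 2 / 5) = 988645691 / 65790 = 15027.29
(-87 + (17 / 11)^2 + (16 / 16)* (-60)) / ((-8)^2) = -8749 / 3872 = -2.26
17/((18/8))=68/9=7.56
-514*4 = -2056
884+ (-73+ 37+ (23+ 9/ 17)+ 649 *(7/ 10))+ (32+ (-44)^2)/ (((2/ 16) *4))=894511/ 170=5261.83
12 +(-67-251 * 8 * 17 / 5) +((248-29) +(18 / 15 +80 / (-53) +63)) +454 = -325765 / 53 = -6146.51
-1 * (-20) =20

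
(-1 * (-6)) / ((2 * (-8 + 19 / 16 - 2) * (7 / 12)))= -192 / 329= -0.58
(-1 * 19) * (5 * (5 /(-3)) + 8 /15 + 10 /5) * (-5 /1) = -551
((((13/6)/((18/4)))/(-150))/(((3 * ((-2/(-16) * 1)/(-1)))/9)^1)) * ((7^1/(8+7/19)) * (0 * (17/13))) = 0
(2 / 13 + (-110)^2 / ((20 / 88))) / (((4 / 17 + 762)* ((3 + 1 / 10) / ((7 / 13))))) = 411812590 / 33943481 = 12.13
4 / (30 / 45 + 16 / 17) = 102 / 41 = 2.49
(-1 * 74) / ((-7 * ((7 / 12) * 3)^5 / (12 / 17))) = 909312 / 2000033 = 0.45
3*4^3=192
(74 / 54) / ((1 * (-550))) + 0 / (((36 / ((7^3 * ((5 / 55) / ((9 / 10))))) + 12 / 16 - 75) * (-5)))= -37 / 14850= -0.00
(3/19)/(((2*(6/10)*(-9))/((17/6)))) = -85/2052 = -0.04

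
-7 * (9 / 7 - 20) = 131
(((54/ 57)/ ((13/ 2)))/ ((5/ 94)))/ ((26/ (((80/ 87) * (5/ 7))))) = 0.07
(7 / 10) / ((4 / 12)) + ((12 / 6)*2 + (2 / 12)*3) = 33 / 5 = 6.60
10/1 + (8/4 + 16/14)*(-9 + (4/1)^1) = -40/7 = -5.71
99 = 99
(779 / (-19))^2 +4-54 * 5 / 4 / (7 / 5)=22915 / 14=1636.79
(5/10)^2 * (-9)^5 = -59049/4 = -14762.25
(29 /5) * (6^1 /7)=174 /35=4.97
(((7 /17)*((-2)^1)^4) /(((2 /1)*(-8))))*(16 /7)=-16 /17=-0.94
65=65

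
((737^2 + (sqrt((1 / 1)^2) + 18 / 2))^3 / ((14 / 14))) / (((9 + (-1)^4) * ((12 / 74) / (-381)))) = -753068286240450868961 / 20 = -37653414312022543448.05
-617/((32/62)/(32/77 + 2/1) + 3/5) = -8894055/11729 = -758.30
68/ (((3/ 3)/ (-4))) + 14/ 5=-1346/ 5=-269.20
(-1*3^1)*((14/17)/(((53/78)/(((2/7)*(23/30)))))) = -0.80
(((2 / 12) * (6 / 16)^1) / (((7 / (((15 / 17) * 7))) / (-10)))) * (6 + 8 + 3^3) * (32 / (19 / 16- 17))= 196800 / 4301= 45.76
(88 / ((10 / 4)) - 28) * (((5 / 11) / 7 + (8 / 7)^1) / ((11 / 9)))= 30132 / 4235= 7.11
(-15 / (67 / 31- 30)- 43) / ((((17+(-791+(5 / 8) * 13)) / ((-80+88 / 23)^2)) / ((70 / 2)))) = 31494093281280 / 2797140929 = 11259.39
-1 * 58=-58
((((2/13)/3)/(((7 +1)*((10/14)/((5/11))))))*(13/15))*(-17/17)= -0.00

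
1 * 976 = 976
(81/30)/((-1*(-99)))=3/110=0.03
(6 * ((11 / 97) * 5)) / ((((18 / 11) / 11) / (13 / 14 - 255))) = -5810.47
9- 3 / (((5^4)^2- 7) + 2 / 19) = 66795639 / 7421744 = 9.00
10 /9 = 1.11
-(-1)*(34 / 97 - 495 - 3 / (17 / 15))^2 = 672468881764 / 2719201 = 247303.85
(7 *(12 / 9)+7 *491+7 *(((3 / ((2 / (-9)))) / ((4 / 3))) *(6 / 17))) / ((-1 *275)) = -697949 / 56100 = -12.44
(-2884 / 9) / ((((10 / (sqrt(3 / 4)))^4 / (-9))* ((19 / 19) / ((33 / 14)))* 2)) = 30591 / 160000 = 0.19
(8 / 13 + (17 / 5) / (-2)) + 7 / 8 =-109 / 520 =-0.21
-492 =-492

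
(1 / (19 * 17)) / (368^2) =1 / 43741952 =0.00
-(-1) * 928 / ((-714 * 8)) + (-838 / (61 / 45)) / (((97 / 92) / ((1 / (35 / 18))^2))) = -11477420246 / 73932915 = -155.24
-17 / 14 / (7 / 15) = -255 / 98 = -2.60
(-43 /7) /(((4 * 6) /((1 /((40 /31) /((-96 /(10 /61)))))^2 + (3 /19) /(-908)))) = -31832607063317 /603820000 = -52718.70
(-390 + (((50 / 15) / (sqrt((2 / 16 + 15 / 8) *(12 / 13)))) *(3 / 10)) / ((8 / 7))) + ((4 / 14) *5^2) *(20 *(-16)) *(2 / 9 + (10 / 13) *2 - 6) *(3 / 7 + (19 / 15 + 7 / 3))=7 *sqrt(78) / 96 + 73853110 / 1911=38646.96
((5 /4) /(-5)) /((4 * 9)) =-1 /144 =-0.01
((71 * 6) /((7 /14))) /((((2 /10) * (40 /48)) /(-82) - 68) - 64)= -419184 /64945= -6.45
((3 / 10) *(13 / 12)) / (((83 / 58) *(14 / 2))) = 0.03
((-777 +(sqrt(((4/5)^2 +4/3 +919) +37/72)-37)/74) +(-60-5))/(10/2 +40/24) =-1011/8 +sqrt(3317354)/29600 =-126.31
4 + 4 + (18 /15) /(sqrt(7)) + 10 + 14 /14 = 6 * sqrt(7) /35 + 19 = 19.45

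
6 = 6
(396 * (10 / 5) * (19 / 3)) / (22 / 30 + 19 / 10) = 1904.81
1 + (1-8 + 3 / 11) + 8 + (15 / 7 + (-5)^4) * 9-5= 434400 / 77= 5641.56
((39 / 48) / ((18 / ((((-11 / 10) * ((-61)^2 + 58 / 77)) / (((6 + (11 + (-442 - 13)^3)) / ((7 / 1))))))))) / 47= 248365 / 850027934592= 0.00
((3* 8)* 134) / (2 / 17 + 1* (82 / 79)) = 2782.92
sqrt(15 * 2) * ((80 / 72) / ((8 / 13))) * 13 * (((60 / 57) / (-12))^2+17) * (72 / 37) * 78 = 2428036520 * sqrt(30) / 40071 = 331883.50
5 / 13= 0.38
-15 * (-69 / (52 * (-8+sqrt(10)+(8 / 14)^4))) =-654116435 / 217771879 - 662952115 * sqrt(10) / 1742175032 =-4.21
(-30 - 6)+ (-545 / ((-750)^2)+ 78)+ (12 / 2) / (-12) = 4668641 / 112500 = 41.50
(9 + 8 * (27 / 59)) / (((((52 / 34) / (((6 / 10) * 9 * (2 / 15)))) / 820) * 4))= 4685931 / 3835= 1221.89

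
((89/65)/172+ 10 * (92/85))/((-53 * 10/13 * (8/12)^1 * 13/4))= -6175899/50365900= -0.12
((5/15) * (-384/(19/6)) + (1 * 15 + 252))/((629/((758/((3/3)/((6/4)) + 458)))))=4894785/8222288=0.60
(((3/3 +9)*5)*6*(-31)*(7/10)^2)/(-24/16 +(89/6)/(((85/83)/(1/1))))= -166005/473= -350.96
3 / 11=0.27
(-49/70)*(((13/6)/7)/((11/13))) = -169/660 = -0.26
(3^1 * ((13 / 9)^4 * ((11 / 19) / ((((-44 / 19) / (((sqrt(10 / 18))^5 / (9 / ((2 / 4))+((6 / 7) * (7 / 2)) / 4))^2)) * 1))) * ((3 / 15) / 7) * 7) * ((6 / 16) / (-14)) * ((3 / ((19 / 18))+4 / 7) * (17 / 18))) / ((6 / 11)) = 1212385889 / 77908710655944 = 0.00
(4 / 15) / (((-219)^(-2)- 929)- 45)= -63948 / 233570065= -0.00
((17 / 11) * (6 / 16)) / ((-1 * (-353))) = 51 / 31064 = 0.00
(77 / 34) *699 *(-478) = -12863697 / 17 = -756688.06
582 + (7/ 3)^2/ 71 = 371947/ 639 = 582.08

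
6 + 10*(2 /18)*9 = 16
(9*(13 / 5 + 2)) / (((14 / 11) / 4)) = 4554 / 35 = 130.11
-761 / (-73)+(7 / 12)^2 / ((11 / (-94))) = 434593 / 57816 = 7.52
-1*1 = -1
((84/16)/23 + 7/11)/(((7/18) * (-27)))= -125/1518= -0.08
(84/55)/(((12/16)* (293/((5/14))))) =8/3223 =0.00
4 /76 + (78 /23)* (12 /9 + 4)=7927 /437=18.14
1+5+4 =10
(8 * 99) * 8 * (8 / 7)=50688 / 7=7241.14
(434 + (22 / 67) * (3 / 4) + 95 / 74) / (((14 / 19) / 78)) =800042139 / 17353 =46103.97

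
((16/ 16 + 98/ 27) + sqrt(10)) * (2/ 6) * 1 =sqrt(10)/ 3 + 125/ 81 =2.60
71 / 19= 3.74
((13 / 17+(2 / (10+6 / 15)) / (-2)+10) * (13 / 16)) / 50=9431 / 54400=0.17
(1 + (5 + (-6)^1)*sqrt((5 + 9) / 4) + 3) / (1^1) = 4-sqrt(14) / 2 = 2.13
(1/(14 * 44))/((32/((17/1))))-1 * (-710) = 13995537/19712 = 710.00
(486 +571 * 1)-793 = 264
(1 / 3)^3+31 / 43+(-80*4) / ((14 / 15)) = -2780240 / 8127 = -342.10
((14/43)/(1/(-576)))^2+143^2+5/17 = 1748260294/31433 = 55618.63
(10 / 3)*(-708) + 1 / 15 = -35399 / 15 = -2359.93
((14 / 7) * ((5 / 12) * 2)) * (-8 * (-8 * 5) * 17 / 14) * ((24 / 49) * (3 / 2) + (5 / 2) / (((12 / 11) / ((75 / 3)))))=116006300 / 3087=37578.98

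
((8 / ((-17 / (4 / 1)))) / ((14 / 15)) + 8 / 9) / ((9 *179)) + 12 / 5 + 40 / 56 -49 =-395857738 / 8626905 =-45.89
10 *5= 50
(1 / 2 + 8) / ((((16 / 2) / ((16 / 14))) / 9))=153 / 14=10.93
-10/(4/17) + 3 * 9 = -15.50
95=95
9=9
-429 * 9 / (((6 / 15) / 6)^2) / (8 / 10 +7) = -111375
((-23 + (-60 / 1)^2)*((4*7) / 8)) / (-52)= -25039 / 104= -240.76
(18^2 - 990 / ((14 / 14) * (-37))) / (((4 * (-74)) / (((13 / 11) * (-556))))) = 11725623 / 15059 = 778.65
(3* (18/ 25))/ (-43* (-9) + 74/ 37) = 54/ 9725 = 0.01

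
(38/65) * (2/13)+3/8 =3143/6760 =0.46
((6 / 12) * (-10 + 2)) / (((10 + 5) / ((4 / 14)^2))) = -16 / 735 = -0.02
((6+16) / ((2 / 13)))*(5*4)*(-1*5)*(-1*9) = 128700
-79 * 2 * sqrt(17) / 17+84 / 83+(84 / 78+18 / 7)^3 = 3100632508 / 62546393 - 158 * sqrt(17) / 17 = 11.25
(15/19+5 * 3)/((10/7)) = 210/19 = 11.05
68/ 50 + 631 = 15809/ 25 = 632.36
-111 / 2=-55.50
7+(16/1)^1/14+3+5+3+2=148/7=21.14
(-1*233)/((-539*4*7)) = 233/15092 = 0.02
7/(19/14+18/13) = 2.55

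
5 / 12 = 0.42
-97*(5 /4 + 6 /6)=-873 /4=-218.25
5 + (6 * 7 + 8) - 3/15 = 274/5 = 54.80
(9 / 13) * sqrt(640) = 72 * sqrt(10) / 13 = 17.51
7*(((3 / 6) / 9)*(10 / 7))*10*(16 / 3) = 800 / 27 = 29.63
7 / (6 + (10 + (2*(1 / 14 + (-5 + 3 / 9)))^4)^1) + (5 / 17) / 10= 0.03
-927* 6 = -5562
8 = 8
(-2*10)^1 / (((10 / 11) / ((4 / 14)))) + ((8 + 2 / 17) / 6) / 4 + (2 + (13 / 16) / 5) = -36033 / 9520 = -3.78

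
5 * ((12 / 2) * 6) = 180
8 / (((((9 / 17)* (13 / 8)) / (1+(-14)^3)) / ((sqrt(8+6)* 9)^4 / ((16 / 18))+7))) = -332117747360 / 9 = -36901971928.89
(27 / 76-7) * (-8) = 1010 / 19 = 53.16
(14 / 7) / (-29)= -2 / 29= -0.07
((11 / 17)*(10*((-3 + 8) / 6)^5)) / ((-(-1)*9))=171875 / 594864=0.29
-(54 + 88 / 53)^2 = -8702500 / 2809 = -3098.08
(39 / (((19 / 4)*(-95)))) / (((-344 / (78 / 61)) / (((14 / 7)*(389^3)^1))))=179063889498 / 4734515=37820.96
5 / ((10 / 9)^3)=729 / 200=3.64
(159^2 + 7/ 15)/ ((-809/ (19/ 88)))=-6.75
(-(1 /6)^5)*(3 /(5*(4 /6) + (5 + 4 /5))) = -5 /118368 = -0.00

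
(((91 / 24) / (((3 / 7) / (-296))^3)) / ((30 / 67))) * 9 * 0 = 0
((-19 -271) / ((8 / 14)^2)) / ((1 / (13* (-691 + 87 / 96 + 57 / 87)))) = 7959999.28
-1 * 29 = -29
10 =10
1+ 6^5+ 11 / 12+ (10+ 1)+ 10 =7798.92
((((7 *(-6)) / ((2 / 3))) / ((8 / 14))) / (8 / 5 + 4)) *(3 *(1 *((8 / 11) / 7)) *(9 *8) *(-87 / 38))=211410 / 209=1011.53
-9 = -9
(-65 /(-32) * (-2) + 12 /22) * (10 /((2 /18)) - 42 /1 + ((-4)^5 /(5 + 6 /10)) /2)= 11761 /77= 152.74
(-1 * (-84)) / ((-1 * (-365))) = 84 / 365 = 0.23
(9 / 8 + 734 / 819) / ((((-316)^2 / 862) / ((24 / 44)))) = 5707733 / 599735136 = 0.01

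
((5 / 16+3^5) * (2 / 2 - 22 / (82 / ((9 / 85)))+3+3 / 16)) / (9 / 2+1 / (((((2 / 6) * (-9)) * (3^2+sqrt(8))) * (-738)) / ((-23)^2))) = 223.87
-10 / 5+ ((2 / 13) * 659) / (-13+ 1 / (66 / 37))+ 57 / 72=-2397229 / 256152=-9.36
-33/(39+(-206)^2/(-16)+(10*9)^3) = -132/2905547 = -0.00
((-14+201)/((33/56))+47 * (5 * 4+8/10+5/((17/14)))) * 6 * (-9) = -6832044/85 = -80376.99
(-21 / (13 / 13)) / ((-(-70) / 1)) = -3 / 10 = -0.30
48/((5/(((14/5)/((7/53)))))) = 5088/25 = 203.52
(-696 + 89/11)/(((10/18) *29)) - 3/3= -69698/1595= -43.70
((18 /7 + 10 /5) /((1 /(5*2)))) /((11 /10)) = 3200 /77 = 41.56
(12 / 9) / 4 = 0.33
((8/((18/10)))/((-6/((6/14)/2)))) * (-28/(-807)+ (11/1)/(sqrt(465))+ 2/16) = -22 * sqrt(465)/5859-5155/203364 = -0.11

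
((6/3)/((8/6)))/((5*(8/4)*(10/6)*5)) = 9/500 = 0.02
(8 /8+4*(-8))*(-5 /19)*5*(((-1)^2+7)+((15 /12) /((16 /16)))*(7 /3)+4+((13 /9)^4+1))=412269775 /498636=826.80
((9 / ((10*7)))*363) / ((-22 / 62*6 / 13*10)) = -28.50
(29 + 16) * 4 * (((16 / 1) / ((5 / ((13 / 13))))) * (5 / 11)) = 2880 / 11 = 261.82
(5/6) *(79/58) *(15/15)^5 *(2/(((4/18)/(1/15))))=79/116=0.68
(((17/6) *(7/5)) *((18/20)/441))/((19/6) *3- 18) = -0.00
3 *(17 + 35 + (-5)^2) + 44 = 275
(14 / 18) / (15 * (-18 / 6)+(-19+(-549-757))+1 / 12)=-28 / 49317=-0.00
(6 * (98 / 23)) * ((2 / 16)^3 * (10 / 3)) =245 / 1472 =0.17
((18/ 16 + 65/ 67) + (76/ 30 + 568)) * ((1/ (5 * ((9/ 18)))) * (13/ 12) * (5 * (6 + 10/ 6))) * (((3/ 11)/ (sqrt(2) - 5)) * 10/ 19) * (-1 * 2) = 59851129 * sqrt(2)/ 504108 + 299255645/ 504108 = 761.54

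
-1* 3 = -3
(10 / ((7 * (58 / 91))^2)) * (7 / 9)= 5915 / 15138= 0.39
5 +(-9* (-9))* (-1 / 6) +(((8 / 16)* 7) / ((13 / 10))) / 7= -211 / 26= -8.12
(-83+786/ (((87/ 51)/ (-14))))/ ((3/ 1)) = -189475/ 87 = -2177.87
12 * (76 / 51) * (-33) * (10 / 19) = -5280 / 17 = -310.59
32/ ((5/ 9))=288/ 5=57.60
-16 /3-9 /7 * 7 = -43 /3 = -14.33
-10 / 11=-0.91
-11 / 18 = -0.61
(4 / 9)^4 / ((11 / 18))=512 / 8019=0.06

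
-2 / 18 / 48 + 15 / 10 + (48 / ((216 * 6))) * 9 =791 / 432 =1.83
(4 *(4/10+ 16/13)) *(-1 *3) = -1272/65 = -19.57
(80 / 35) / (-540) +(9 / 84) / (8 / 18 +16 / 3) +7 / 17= 1423741 / 3341520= 0.43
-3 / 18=-1 / 6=-0.17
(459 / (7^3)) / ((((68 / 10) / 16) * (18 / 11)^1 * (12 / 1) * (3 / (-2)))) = -110 / 1029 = -0.11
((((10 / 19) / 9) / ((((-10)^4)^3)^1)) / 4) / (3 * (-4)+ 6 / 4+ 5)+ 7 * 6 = 15800399999999999 / 376200000000000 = 42.00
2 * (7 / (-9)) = -14 / 9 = -1.56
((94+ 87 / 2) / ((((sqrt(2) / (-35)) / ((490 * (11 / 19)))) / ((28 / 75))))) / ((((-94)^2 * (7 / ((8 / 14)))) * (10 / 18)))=-177870 * sqrt(2) / 41971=-5.99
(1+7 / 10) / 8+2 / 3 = 211 / 240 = 0.88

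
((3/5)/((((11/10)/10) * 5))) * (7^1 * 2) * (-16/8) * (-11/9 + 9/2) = -3304/33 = -100.12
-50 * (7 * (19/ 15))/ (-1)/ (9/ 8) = 10640/ 27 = 394.07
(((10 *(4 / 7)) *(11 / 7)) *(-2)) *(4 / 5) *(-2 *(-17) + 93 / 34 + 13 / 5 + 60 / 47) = -114220128 / 195755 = -583.49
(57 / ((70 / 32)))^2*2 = 1663488 / 1225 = 1357.95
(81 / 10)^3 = 531441 / 1000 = 531.44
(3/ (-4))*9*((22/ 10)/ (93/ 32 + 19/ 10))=-2376/ 769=-3.09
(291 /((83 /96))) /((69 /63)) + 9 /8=4710429 /15272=308.44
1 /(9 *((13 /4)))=4 /117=0.03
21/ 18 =7/ 6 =1.17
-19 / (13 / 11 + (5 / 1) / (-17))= -3553 / 166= -21.40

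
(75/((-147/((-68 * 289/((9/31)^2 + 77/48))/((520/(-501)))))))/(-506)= 28385014716/2510404897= 11.31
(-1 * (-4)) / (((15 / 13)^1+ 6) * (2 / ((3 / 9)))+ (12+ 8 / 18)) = 0.07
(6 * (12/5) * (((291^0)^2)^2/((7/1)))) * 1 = 72/35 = 2.06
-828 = -828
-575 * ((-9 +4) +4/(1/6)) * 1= -10925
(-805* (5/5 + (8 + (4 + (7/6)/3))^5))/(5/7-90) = 621512287708697/236196000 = 2631341.29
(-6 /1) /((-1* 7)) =6 /7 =0.86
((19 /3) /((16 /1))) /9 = 19 /432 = 0.04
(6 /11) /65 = 6 /715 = 0.01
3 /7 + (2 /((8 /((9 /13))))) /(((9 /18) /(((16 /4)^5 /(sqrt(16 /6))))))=217.49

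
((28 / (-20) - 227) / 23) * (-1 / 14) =571 / 805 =0.71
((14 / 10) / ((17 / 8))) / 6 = 28 / 255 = 0.11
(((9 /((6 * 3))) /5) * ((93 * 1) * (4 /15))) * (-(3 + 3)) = -372 /25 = -14.88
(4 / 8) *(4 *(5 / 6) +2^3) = 17 / 3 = 5.67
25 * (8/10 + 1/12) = 265/12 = 22.08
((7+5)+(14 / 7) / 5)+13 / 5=15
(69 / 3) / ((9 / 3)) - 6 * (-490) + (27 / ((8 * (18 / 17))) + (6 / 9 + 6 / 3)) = 2953.52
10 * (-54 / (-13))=540 / 13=41.54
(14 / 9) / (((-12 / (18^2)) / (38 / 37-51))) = 77658 / 37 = 2098.86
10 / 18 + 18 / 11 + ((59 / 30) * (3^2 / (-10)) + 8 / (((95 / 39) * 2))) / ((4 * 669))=367763581 / 167785200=2.19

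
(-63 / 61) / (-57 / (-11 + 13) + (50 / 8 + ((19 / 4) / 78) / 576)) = 11321856 / 243912953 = 0.05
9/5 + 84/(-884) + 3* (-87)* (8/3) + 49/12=-9152207/13260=-690.21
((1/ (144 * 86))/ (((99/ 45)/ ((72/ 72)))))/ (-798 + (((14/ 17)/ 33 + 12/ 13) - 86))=-1105/ 26584724544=-0.00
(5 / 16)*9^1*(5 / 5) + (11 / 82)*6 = 2373 / 656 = 3.62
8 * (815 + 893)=13664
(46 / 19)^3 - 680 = -665.81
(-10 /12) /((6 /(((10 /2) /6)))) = -25 /216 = -0.12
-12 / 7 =-1.71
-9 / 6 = -3 / 2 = -1.50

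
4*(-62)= -248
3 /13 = 0.23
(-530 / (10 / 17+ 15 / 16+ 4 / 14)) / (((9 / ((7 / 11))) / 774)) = -607490240 / 37939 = -16012.29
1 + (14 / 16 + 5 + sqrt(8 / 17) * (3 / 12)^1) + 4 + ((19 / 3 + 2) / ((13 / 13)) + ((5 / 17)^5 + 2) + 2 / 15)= 21.52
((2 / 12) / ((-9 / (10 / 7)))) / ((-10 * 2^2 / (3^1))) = 1 / 504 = 0.00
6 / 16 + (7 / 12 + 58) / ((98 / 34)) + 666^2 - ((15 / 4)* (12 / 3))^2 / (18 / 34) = 521146399 / 1176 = 443151.70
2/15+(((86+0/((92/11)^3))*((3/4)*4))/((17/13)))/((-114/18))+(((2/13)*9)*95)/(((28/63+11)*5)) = -186317366/6487455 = -28.72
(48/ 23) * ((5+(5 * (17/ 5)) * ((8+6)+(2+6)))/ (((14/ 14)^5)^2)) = 18192/ 23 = 790.96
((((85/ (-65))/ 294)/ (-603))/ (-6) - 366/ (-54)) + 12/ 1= 259659019/ 13827996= 18.78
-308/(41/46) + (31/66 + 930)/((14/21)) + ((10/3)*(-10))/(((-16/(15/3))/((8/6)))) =17275631/16236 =1064.03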